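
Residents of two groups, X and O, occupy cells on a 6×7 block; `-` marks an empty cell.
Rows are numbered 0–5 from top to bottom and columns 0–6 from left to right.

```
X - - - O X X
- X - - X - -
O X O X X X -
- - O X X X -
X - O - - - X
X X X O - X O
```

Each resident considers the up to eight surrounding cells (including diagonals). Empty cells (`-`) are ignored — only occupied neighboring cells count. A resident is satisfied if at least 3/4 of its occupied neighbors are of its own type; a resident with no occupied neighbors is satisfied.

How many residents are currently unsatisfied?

15

Row 0: (0,0)X 1/1 ok · (0,4)O 0/2 unhappy · (0,5)X 2/3 unhappy · (0,6)X 1/1 ok
Row 1: (1,1)X 2/4 unhappy · (1,4)X 4/5 ok
Row 2: (2,0)O 0/2 unhappy · (2,1)X 1/4 unhappy · (2,2)O 1/5 unhappy · (2,3)X 4/6 unhappy · (2,4)X 6/6 ok · (2,5)X 4/4 ok
Row 3: (3,2)O 2/5 unhappy · (3,3)X 3/6 unhappy · (3,4)X 5/5 ok · (3,5)X 4/4 ok
Row 4: (4,0)X 2/2 ok · (4,2)O 2/5 unhappy · (4,6)X 2/3 unhappy
Row 5: (5,0)X 2/2 ok · (5,1)X 3/4 ok · (5,2)X 1/3 unhappy · (5,3)O 1/2 unhappy · (5,5)X 1/2 unhappy · (5,6)O 0/2 unhappy
Unsatisfied: (0,4), (0,5), (1,1), (2,0), (2,1), (2,2), (2,3), (3,2), (3,3), (4,2), (4,6), (5,2), (5,3), (5,5), (5,6) — 15 in total.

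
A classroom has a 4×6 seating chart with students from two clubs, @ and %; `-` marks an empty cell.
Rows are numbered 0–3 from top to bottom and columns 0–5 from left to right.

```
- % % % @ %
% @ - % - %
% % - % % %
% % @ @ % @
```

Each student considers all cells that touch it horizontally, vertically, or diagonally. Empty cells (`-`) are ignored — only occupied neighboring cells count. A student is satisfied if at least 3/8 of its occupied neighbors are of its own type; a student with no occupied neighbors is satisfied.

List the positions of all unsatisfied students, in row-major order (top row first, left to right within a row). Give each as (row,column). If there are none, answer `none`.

(0,1)% 2/3 ok
(0,2)% 3/4 ok
(0,3)% 2/3 ok
(0,4)@ 0/4 unhappy
(0,5)% 1/2 ok
(1,0)% 3/4 ok
(1,1)@ 0/5 unhappy
(1,3)% 4/5 ok
(1,5)% 3/4 ok
(2,0)% 4/5 ok
(2,1)% 4/6 ok
(2,3)% 3/5 ok
(2,4)% 5/7 ok
(2,5)% 3/4 ok
(3,0)% 3/3 ok
(3,1)% 3/4 ok
(3,2)@ 1/4 unhappy
(3,3)@ 1/4 unhappy
(3,4)% 3/5 ok
(3,5)@ 0/3 unhappy

(0,4), (1,1), (3,2), (3,3), (3,5)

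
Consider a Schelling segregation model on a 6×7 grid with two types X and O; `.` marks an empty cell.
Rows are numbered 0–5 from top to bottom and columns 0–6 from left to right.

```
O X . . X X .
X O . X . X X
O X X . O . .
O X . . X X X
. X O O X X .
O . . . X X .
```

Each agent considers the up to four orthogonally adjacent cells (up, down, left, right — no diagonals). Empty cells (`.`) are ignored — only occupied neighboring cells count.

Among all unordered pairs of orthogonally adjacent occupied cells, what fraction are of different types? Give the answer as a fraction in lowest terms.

Scan each occupied cell's neighbors to the right and below so each pair is counted once.
From row 0: 3 unlike of 5 pairs (running 3/5).
From row 1: 3 unlike of 4 pairs (running 6/9).
From row 2: 2 unlike of 5 pairs (running 8/14).
From row 3: 1 unlike of 6 pairs (running 9/20).
From row 4: 2 unlike of 6 pairs (running 11/26).
From row 5: 0 unlike of 1 pairs (running 11/27).
Total adjacent occupied pairs: 27; unlike-type pairs: 11.
11/27 is already in lowest terms.

11/27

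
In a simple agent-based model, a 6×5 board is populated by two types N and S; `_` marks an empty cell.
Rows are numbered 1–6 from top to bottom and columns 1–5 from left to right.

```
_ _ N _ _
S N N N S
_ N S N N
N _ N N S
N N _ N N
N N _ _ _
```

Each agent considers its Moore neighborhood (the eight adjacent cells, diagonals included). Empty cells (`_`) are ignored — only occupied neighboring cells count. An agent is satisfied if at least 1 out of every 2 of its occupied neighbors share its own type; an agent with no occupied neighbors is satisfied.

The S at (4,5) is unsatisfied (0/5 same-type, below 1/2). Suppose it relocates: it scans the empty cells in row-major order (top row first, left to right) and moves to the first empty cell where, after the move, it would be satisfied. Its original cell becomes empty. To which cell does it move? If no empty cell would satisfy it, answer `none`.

Vacating (4,5). Empty cells in order:
  (1,1): 1/2 same-type → satisfied — stop here.

(1,1)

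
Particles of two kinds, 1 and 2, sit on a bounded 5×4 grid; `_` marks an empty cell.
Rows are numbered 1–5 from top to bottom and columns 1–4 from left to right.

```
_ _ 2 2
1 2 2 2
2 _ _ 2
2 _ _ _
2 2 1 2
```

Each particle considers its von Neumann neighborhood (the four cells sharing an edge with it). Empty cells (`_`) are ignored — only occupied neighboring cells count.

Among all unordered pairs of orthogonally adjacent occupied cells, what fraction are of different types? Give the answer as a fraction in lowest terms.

4/13

Scan each occupied cell's neighbors to the right and below so each pair is counted once.
Row 1: 2(1,3)–2(1,4)= 2(1,3)–2(2,3)= 2(1,4)–2(2,4)=  → 0/3 unlike.
Row 2: 1(2,1)–2(2,2)≠ 1(2,1)–2(3,1)≠ 2(2,2)–2(2,3)= 2(2,3)–2(2,4)= 2(2,4)–2(3,4)=  → 2/5 unlike.
Row 3: 2(3,1)–2(4,1)=  → 0/1 unlike.
Row 4: 2(4,1)–2(5,1)=  → 0/1 unlike.
Row 5: 2(5,1)–2(5,2)= 2(5,2)–1(5,3)≠ 1(5,3)–2(5,4)≠  → 2/3 unlike.
Total adjacent occupied pairs: 13; unlike-type pairs: 4.
4/13 is already in lowest terms.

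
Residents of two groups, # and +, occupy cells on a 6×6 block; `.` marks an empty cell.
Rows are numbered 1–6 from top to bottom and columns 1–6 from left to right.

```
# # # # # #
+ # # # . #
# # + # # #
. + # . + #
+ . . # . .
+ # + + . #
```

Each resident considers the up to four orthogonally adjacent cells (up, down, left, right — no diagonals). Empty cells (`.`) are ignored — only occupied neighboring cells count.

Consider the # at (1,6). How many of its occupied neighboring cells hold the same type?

2

Occupied neighbors of (1,6): (2,6)=#, (1,5)=#.
Same type (#): 2 of 2.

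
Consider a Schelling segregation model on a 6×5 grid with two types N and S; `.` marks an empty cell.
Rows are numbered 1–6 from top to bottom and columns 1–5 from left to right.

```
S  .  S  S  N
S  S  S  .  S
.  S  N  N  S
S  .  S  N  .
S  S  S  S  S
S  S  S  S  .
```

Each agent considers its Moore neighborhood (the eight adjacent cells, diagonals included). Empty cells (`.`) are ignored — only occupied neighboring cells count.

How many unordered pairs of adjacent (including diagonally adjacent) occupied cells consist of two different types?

Scan each occupied cell's neighbors to the right and below (and the two forward diagonals) so each pair is counted once.
From row 1: 2 unlike of 9 pairs (running 2/9).
From row 2: 4 unlike of 10 pairs (running 6/19).
From row 3: 5 unlike of 10 pairs (running 11/29).
From row 4: 4 unlike of 9 pairs (running 15/38).
From row 5: 0 unlike of 15 pairs (running 15/53).
From row 6: 0 unlike of 3 pairs (running 15/56).
Total adjacent occupied pairs: 56; unlike-type pairs: 15.

15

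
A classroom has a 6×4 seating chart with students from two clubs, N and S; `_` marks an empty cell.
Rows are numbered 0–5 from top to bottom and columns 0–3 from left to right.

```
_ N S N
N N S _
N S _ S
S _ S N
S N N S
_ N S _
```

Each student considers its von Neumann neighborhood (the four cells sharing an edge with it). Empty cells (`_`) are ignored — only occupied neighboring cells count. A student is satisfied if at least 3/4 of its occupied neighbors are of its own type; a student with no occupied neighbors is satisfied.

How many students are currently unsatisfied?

Row 0: (0,1)N 1/2 not · (0,2)S 1/3 not · (0,3)N 0/1 not
Row 1: (1,0)N 2/2 satisfied · (1,1)N 2/4 not · (1,2)S 1/2 not
Row 2: (2,0)N 1/3 not · (2,1)S 0/2 not · (2,3)S 0/1 not
Row 3: (3,0)S 1/2 not · (3,2)S 0/2 not · (3,3)N 0/3 not
Row 4: (4,0)S 1/2 not · (4,1)N 2/3 not · (4,2)N 1/4 not · (4,3)S 0/2 not
Row 5: (5,1)N 1/2 not · (5,2)S 0/2 not
Unsatisfied: (0,1), (0,2), (0,3), (1,1), (1,2), (2,0), (2,1), (2,3), (3,0), (3,2), (3,3), (4,0), (4,1), (4,2), (4,3), (5,1), (5,2) — 17 in total.

17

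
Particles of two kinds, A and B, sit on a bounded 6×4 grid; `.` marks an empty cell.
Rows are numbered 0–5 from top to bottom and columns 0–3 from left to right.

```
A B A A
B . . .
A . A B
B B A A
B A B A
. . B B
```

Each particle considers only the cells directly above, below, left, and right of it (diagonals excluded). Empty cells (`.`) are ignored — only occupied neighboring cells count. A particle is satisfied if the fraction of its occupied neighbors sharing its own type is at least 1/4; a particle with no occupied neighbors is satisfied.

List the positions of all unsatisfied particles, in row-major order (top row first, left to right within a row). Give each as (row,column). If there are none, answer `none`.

(0,0), (0,1), (1,0), (2,0), (2,3), (4,1)

Row 0: (0,0)A 0/2 unhappy · (0,1)B 0/2 unhappy · (0,2)A 1/2 ok · (0,3)A 1/1 ok
Row 1: (1,0)B 0/2 unhappy
Row 2: (2,0)A 0/2 unhappy · (2,2)A 1/2 ok · (2,3)B 0/2 unhappy
Row 3: (3,0)B 2/3 ok · (3,1)B 1/3 ok · (3,2)A 2/4 ok · (3,3)A 2/3 ok
Row 4: (4,0)B 1/2 ok · (4,1)A 0/3 unhappy · (4,2)B 1/4 ok · (4,3)A 1/3 ok
Row 5: (5,2)B 2/2 ok · (5,3)B 1/2 ok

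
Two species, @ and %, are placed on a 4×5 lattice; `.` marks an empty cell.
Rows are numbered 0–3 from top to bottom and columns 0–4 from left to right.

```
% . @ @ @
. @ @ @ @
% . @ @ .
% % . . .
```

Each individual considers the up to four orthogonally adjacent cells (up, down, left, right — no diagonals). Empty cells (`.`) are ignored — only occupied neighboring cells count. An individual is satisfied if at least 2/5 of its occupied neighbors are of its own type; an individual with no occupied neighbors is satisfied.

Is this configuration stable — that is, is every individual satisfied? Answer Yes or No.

(0,0)% 0/0 satisfied
(0,2)@ 2/2 satisfied
(0,3)@ 3/3 satisfied
(0,4)@ 2/2 satisfied
(1,1)@ 1/1 satisfied
(1,2)@ 4/4 satisfied
(1,3)@ 4/4 satisfied
(1,4)@ 2/2 satisfied
(2,0)% 1/1 satisfied
(2,2)@ 2/2 satisfied
(2,3)@ 2/2 satisfied
(3,0)% 2/2 satisfied
(3,1)% 1/1 satisfied
All meet the threshold, so the configuration is stable.

Yes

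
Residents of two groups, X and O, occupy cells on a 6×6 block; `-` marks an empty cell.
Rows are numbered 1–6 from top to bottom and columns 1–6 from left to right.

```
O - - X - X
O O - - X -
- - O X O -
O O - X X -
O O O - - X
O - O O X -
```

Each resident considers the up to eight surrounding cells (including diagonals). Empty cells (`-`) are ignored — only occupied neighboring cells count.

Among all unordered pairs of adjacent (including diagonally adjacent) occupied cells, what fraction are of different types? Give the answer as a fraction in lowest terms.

8/35

Scan each occupied cell's neighbors to the right and below (and the two forward diagonals) so each pair is counted once.
From row 1: 0 unlike of 4 pairs (running 0/4).
From row 2: 1 unlike of 4 pairs (running 1/8).
From row 3: 5 unlike of 8 pairs (running 6/16).
From row 4: 1 unlike of 9 pairs (running 7/25).
From row 5: 0 unlike of 8 pairs (running 7/33).
From row 6: 1 unlike of 2 pairs (running 8/35).
Total adjacent occupied pairs: 35; unlike-type pairs: 8.
8/35 is already in lowest terms.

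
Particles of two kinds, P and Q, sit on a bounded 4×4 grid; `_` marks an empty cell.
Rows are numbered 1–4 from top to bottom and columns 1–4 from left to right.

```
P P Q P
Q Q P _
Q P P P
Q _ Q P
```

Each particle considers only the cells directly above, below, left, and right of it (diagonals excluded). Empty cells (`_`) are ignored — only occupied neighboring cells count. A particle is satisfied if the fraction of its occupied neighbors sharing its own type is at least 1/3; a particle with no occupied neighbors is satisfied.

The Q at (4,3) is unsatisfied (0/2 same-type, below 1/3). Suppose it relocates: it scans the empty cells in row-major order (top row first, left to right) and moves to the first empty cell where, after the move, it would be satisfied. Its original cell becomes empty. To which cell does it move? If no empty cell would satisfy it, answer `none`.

Vacating (4,3). Empty cells in order:
  (2,4): 0/3 same-type → still unsatisfied.
  (4,2): 1/2 same-type → satisfied — stop here.

(4,2)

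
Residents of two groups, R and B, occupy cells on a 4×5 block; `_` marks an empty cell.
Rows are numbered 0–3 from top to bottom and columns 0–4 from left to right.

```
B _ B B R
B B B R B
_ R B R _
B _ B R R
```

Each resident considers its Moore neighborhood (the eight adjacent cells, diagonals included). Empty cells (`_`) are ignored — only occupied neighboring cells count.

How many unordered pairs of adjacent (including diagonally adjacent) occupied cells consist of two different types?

Scan each occupied cell's neighbors to the right and below (and the two forward diagonals) so each pair is counted once.
Row 0: B(0,0)–B(1,0)= B(0,0)–B(1,1)= B(0,2)–B(0,3)= B(0,2)–B(1,2)= B(0,2)–R(1,3)≠ B(0,2)–B(1,1)= B(0,3)–R(0,4)≠ B(0,3)–R(1,3)≠ B(0,3)–B(1,4)= B(0,3)–B(1,2)= R(0,4)–B(1,4)≠ R(0,4)–R(1,3)=  → 4/12 unlike.
Row 1: B(1,0)–B(1,1)= B(1,0)–R(2,1)≠ B(1,1)–B(1,2)= B(1,1)–R(2,1)≠ B(1,1)–B(2,2)= B(1,2)–R(1,3)≠ B(1,2)–B(2,2)= B(1,2)–R(2,3)≠ B(1,2)–R(2,1)≠ R(1,3)–B(1,4)≠ R(1,3)–R(2,3)= R(1,3)–B(2,2)≠ B(1,4)–R(2,3)≠  → 8/13 unlike.
Row 2: R(2,1)–B(2,2)≠ R(2,1)–B(3,2)≠ R(2,1)–B(3,0)≠ B(2,2)–R(2,3)≠ B(2,2)–B(3,2)= B(2,2)–R(3,3)≠ R(2,3)–R(3,3)= R(2,3)–R(3,4)= R(2,3)–B(3,2)≠  → 6/9 unlike.
Row 3: B(3,2)–R(3,3)≠ R(3,3)–R(3,4)=  → 1/2 unlike.
Total adjacent occupied pairs: 36; unlike-type pairs: 19.

19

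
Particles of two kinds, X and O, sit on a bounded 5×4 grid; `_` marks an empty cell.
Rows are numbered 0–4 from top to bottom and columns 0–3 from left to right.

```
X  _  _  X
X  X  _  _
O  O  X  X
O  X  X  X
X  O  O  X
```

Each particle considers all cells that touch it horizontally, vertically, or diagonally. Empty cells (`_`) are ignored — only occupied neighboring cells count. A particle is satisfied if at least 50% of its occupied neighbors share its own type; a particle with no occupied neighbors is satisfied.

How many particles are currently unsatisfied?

Row 0: (0,0)X 2/2 ✓ · (0,3)X 0/0 ✓
Row 1: (1,0)X 2/4 ✓ · (1,1)X 3/5 ✓
Row 2: (2,0)O 2/5 ✗ · (2,1)O 2/7 ✗ · (2,2)X 5/6 ✓ · (2,3)X 3/3 ✓
Row 3: (3,0)O 3/5 ✓ · (3,1)X 3/8 ✗ · (3,2)X 5/8 ✓ · (3,3)X 4/5 ✓
Row 4: (4,0)X 1/3 ✗ · (4,1)O 2/5 ✗ · (4,2)O 1/5 ✗ · (4,3)X 2/3 ✓
Unsatisfied: (2,0), (2,1), (3,1), (4,0), (4,1), (4,2) — 6 in total.

6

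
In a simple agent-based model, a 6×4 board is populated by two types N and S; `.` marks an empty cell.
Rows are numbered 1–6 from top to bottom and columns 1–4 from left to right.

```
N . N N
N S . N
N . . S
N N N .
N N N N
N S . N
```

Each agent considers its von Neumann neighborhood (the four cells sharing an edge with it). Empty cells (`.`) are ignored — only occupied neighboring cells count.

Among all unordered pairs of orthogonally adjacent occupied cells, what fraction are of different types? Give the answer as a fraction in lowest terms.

Scan each occupied cell's neighbors to the right and below so each pair is counted once.
Row 1: N(1,1)–N(2,1)= N(1,3)–N(1,4)= N(1,4)–N(2,4)=  → 0/3 unlike.
Row 2: N(2,1)–S(2,2)≠ N(2,1)–N(3,1)= N(2,4)–S(3,4)≠  → 2/3 unlike.
Row 3: N(3,1)–N(4,1)=  → 0/1 unlike.
Row 4: N(4,1)–N(4,2)= N(4,1)–N(5,1)= N(4,2)–N(4,3)= N(4,2)–N(5,2)= N(4,3)–N(5,3)=  → 0/5 unlike.
Row 5: N(5,1)–N(5,2)= N(5,1)–N(6,1)= N(5,2)–N(5,3)= N(5,2)–S(6,2)≠ N(5,3)–N(5,4)= N(5,4)–N(6,4)=  → 1/6 unlike.
Row 6: N(6,1)–S(6,2)≠  → 1/1 unlike.
Total adjacent occupied pairs: 19; unlike-type pairs: 4.
4/19 is already in lowest terms.

4/19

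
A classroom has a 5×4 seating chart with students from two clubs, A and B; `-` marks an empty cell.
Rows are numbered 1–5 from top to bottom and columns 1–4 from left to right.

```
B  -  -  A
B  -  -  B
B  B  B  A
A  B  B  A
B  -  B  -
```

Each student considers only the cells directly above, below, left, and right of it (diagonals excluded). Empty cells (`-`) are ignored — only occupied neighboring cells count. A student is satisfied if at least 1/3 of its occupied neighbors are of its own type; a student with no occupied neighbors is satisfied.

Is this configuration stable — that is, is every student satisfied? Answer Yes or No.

No

(1,1)B 1/1 ok
(1,4)A 0/1 unhappy
(2,1)B 2/2 ok
(2,4)B 0/2 unhappy
(3,1)B 2/3 ok
(3,2)B 3/3 ok
(3,3)B 2/3 ok
(3,4)A 1/3 ok
(4,1)A 0/3 unhappy
(4,2)B 2/3 ok
(4,3)B 3/4 ok
(4,4)A 1/2 ok
(5,1)B 0/1 unhappy
(5,3)B 1/1 ok
For instance (1,4) has only 0/1 same-type neighbors, below 1/3.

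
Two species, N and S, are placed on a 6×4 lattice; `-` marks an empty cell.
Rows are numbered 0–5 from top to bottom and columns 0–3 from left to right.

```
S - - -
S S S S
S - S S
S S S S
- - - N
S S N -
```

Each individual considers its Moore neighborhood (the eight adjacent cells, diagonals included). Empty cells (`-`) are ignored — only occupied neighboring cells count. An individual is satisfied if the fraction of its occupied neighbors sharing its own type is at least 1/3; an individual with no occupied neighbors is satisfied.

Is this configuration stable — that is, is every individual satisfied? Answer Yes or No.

(0,0)S 2/2 ok
(1,0)S 3/3 ok
(1,1)S 5/5 ok
(1,2)S 4/4 ok
(1,3)S 3/3 ok
(2,0)S 4/4 ok
(2,2)S 7/7 ok
(2,3)S 5/5 ok
(3,0)S 2/2 ok
(3,1)S 4/4 ok
(3,2)S 4/5 ok
(3,3)S 3/4 ok
(4,3)N 1/3 ok
(5,0)S 1/1 ok
(5,1)S 1/2 ok
(5,2)N 1/2 ok
All meet the threshold, so the configuration is stable.

Yes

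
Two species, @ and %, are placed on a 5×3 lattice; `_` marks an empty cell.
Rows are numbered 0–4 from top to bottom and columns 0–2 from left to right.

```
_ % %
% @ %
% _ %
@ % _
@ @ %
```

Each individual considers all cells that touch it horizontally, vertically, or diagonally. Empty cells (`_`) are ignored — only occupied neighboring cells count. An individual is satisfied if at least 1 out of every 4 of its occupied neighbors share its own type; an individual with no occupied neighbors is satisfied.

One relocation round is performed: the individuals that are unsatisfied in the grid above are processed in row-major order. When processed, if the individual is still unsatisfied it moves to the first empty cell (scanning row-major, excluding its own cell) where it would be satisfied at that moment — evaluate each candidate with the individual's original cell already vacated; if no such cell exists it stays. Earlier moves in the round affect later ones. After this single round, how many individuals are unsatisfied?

Initially unsatisfied (in order): (1,1).
  (1,1) → (3,2).
Resulting grid:
_ % %
% _ %
% _ %
@ % @
@ @ %
All satisfied now.

0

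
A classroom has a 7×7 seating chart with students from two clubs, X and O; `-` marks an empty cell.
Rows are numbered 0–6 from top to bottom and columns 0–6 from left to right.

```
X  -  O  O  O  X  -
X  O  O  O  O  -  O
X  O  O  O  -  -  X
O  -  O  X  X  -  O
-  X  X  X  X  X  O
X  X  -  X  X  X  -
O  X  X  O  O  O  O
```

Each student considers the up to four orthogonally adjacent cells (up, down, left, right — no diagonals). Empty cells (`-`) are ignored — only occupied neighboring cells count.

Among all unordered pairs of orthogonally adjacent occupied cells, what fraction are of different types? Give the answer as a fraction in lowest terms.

4/13

Scan each occupied cell's neighbors to the right and below so each pair is counted once.
From row 0: 1 unlike of 7 pairs (running 1/7).
From row 1: 2 unlike of 9 pairs (running 3/16).
From row 2: 4 unlike of 7 pairs (running 7/23).
From row 3: 2 unlike of 6 pairs (running 9/29).
From row 4: 1 unlike of 9 pairs (running 10/38).
From row 5: 4 unlike of 8 pairs (running 14/46).
From row 6: 2 unlike of 6 pairs (running 16/52).
Total adjacent occupied pairs: 52; unlike-type pairs: 16.
16/52 reduces to 4/13.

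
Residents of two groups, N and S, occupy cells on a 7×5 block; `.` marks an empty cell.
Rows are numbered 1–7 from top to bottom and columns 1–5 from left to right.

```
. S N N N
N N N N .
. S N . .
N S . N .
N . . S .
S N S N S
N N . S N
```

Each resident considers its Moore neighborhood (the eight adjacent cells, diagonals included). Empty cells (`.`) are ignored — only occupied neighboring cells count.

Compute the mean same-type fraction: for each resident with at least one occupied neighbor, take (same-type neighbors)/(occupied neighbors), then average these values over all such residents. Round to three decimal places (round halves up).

0.505

(1,2)S 0/4
(1,3)N 4/5
(1,4)N 4/4
(1,5)N 2/2
(2,1)N 1/3
(2,2)N 4/6
(2,3)N 5/7
(2,4)N 5/5
(3,2)S 1/6
(3,3)N 4/6
(4,1)N 1/3
(4,2)S 1/4
(4,4)N 1/2
(5,1)N 2/4
(5,4)S 2/4
(6,1)S 0/4
(6,2)N 3/5
(6,3)S 2/5
(6,4)N 1/5
(6,5)S 2/4
(7,1)N 2/3
(7,2)N 2/4
(7,4)S 2/4
(7,5)N 1/3
Sum over 24 residents: 0/4 + 4/5 + 4/4 + 2/2 + 1/3 + 4/6 + 5/7 + 5/5 + 1/6 + 4/6 + 1/3 + 1/4 + 1/2 + 2/4 + 2/4 + 0/4 + 3/5 + 2/5 + 1/5 + 2/4 + 2/3 + 2/4 + 2/4 + 1/3 = 1019/84; mean = 1019/84 ÷ 24 = 1019/2016 = 0.505456… → 0.505.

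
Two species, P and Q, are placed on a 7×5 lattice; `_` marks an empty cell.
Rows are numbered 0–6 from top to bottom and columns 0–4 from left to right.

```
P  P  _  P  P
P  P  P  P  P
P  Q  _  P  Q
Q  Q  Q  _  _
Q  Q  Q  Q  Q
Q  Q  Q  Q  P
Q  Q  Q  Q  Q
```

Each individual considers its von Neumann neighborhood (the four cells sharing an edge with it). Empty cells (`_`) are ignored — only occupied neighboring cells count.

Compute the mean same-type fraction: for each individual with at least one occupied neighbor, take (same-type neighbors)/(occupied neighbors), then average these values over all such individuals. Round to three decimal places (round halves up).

Row 0: (0,0)P 2/2 · (0,1)P 2/2 · (0,3)P 2/2 · (0,4)P 2/2
Row 1: (1,0)P 3/3 · (1,1)P 3/4 · (1,2)P 2/2 · (1,3)P 4/4 · (1,4)P 2/3
Row 2: (2,0)P 1/3 · (2,1)Q 1/3 · (2,3)P 1/2 · (2,4)Q 0/2
Row 3: (3,0)Q 2/3 · (3,1)Q 4/4 · (3,2)Q 2/2
Row 4: (4,0)Q 3/3 · (4,1)Q 4/4 · (4,2)Q 4/4 · (4,3)Q 3/3 · (4,4)Q 1/2
Row 5: (5,0)Q 3/3 · (5,1)Q 4/4 · (5,2)Q 4/4 · (5,3)Q 3/4 · (5,4)P 0/3
Row 6: (6,0)Q 2/2 · (6,1)Q 3/3 · (6,2)Q 3/3 · (6,3)Q 3/3 · (6,4)Q 1/2
Sum over 31 individuals: 2/2 + 2/2 + 2/2 + 2/2 + 3/3 + 3/4 + 2/2 + 4/4 + 2/3 + 1/3 + 1/3 + 1/2 + 0/2 + 2/3 + 4/4 + 2/2 + 3/3 + 4/4 + 4/4 + 3/3 + 1/2 + 3/3 + 4/4 + 4/4 + 3/4 + 0/3 + 2/2 + 3/3 + 3/3 + 3/3 + 1/2 = 25; mean = 25 ÷ 31 = 25/31 = 0.806451… → 0.806.

0.806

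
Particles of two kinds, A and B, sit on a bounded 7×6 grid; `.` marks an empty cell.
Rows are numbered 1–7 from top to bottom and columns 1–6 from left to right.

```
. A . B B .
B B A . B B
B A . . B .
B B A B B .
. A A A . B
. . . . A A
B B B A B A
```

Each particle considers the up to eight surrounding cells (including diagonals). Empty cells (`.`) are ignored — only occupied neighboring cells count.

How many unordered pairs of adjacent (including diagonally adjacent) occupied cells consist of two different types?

24

Scan each occupied cell's neighbors to the right and below (and the two forward diagonals) so each pair is counted once.
From row 1: 3 unlike of 8 pairs (running 3/8).
From row 2: 3 unlike of 10 pairs (running 6/18).
From row 3: 3 unlike of 8 pairs (running 9/26).
From row 4: 8 unlike of 14 pairs (running 17/40).
From row 5: 2 unlike of 5 pairs (running 19/45).
From row 6: 2 unlike of 6 pairs (running 21/51).
From row 7: 3 unlike of 5 pairs (running 24/56).
Total adjacent occupied pairs: 56; unlike-type pairs: 24.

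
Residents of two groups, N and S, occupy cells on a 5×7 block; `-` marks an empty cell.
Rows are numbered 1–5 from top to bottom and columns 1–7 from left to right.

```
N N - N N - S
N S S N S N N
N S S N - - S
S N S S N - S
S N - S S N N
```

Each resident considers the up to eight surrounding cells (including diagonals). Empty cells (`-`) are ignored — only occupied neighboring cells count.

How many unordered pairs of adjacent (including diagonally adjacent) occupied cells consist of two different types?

Scan each occupied cell's neighbors to the right and below (and the two forward diagonals) so each pair is counted once.
From row 1: 8 unlike of 15 pairs (running 8/15).
From row 2: 11 unlike of 19 pairs (running 19/34).
From row 3: 7 unlike of 15 pairs (running 26/49).
From row 4: 10 unlike of 17 pairs (running 36/66).
From row 5: 2 unlike of 4 pairs (running 38/70).
Total adjacent occupied pairs: 70; unlike-type pairs: 38.

38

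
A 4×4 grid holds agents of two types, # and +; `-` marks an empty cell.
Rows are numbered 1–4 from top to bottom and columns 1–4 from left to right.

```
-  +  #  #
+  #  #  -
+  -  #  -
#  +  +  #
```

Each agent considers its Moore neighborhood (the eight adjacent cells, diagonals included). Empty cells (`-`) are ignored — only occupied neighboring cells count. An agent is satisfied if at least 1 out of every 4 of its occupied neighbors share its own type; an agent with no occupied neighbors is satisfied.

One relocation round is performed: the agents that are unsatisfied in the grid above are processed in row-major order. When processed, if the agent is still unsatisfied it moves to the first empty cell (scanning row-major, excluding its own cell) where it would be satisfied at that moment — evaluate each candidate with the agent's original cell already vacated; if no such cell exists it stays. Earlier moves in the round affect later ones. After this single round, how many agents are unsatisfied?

1

Initially unsatisfied (in order): (4,1).
  (4,1) → (1,1).
Resulting grid:
# + # #
+ # # -
+ - # -
- + + #
Unsatisfied now: (1,2).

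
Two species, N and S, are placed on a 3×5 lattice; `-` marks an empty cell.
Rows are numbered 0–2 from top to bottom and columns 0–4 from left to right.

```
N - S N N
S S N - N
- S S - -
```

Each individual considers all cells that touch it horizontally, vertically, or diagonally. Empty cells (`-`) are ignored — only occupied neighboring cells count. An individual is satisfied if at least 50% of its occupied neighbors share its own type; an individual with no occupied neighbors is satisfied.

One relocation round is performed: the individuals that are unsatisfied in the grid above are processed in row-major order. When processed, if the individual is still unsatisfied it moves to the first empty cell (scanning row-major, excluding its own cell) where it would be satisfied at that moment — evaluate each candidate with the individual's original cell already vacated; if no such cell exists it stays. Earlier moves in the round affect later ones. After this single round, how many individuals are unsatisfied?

0

Initially unsatisfied (in order): (0,0), (0,2), (1,2).
  (0,0) → (1,3).
  (0,2) → (0,0).
  (1,2) → (0,2).
Resulting grid:
S - N N N
S S - N N
- S S - -
All satisfied now.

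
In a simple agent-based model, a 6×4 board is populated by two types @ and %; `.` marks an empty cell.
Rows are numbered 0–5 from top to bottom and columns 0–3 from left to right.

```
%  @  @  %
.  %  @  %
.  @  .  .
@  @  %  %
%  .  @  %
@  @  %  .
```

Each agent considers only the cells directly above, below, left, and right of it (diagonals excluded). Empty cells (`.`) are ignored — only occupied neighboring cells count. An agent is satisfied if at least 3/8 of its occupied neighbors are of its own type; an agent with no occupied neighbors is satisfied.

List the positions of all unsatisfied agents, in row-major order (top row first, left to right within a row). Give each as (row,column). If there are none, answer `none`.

Row 0: (0,0)% 0/1 ✗ · (0,1)@ 1/3 ✗ · (0,2)@ 2/3 ✓ · (0,3)% 1/2 ✓
Row 1: (1,1)% 0/3 ✗ · (1,2)@ 1/3 ✗ · (1,3)% 1/2 ✓
Row 2: (2,1)@ 1/2 ✓
Row 3: (3,0)@ 1/2 ✓ · (3,1)@ 2/3 ✓ · (3,2)% 1/3 ✗ · (3,3)% 2/2 ✓
Row 4: (4,0)% 0/2 ✗ · (4,2)@ 0/3 ✗ · (4,3)% 1/2 ✓
Row 5: (5,0)@ 1/2 ✓ · (5,1)@ 1/2 ✓ · (5,2)% 0/2 ✗

(0,0), (0,1), (1,1), (1,2), (3,2), (4,0), (4,2), (5,2)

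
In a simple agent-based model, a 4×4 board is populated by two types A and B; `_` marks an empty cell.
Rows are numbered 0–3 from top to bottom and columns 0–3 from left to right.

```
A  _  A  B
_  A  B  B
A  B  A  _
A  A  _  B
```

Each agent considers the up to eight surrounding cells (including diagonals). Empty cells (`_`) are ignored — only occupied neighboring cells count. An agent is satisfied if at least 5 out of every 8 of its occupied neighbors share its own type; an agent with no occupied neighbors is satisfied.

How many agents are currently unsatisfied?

6

Row 0: (0,0)A 1/1 ok · (0,2)A 1/4 unhappy · (0,3)B 2/3 ok
Row 1: (1,1)A 4/6 ok · (1,2)B 3/6 unhappy · (1,3)B 2/4 unhappy
Row 2: (2,0)A 3/4 ok · (2,1)B 1/6 unhappy · (2,2)A 2/6 unhappy
Row 3: (3,0)A 2/3 ok · (3,1)A 3/4 ok · (3,3)B 0/1 unhappy
Unsatisfied: (0,2), (1,2), (1,3), (2,1), (2,2), (3,3) — 6 in total.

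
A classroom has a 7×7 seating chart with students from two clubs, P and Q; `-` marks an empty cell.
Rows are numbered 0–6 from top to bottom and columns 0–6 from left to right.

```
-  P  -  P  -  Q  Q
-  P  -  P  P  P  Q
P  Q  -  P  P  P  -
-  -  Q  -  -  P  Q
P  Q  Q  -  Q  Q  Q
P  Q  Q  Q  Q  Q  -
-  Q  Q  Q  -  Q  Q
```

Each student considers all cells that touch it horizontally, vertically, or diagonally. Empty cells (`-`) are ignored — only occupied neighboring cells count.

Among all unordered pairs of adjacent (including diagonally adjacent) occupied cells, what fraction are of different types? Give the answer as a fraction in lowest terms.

Scan each occupied cell's neighbors to the right and below (and the two forward diagonals) so each pair is counted once.
Row 0: P(0,1)–P(1,1)= P(0,3)–P(1,3)= P(0,3)–P(1,4)= Q(0,5)–Q(0,6)= Q(0,5)–P(1,5)≠ Q(0,5)–Q(1,6)= Q(0,5)–P(1,4)≠ Q(0,6)–Q(1,6)= Q(0,6)–P(1,5)≠  → 3/9 unlike.
Row 1: P(1,1)–Q(2,1)≠ P(1,1)–P(2,0)= P(1,3)–P(1,4)= P(1,3)–P(2,3)= P(1,3)–P(2,4)= P(1,4)–P(1,5)= P(1,4)–P(2,4)= P(1,4)–P(2,5)= P(1,4)–P(2,3)= P(1,5)–Q(1,6)≠ P(1,5)–P(2,5)= P(1,5)–P(2,4)= Q(1,6)–P(2,5)≠  → 3/13 unlike.
Row 2: P(2,0)–Q(2,1)≠ Q(2,1)–Q(3,2)= P(2,3)–P(2,4)= P(2,3)–Q(3,2)≠ P(2,4)–P(2,5)= P(2,4)–P(3,5)= P(2,5)–P(3,5)= P(2,5)–Q(3,6)≠  → 3/8 unlike.
Row 3: Q(3,2)–Q(4,2)= Q(3,2)–Q(4,1)= P(3,5)–Q(3,6)≠ P(3,5)–Q(4,5)≠ P(3,5)–Q(4,6)≠ P(3,5)–Q(4,4)≠ Q(3,6)–Q(4,6)= Q(3,6)–Q(4,5)=  → 4/8 unlike.
Row 4: P(4,0)–Q(4,1)≠ P(4,0)–P(5,0)= P(4,0)–Q(5,1)≠ Q(4,1)–Q(4,2)= Q(4,1)–Q(5,1)= Q(4,1)–Q(5,2)= Q(4,1)–P(5,0)≠ Q(4,2)–Q(5,2)= Q(4,2)–Q(5,3)= Q(4,2)–Q(5,1)= Q(4,4)–Q(4,5)= Q(4,4)–Q(5,4)= Q(4,4)–Q(5,5)= Q(4,4)–Q(5,3)= Q(4,5)–Q(4,6)= Q(4,5)–Q(5,5)= Q(4,5)–Q(5,4)= Q(4,6)–Q(5,5)=  → 3/18 unlike.
Row 5: P(5,0)–Q(5,1)≠ P(5,0)–Q(6,1)≠ Q(5,1)–Q(5,2)= Q(5,1)–Q(6,1)= Q(5,1)–Q(6,2)= Q(5,2)–Q(5,3)= Q(5,2)–Q(6,2)= Q(5,2)–Q(6,3)= Q(5,2)–Q(6,1)= Q(5,3)–Q(5,4)= Q(5,3)–Q(6,3)= Q(5,3)–Q(6,2)= Q(5,4)–Q(5,5)= Q(5,4)–Q(6,5)= Q(5,4)–Q(6,3)= Q(5,5)–Q(6,5)= Q(5,5)–Q(6,6)=  → 2/17 unlike.
Row 6: Q(6,1)–Q(6,2)= Q(6,2)–Q(6,3)= Q(6,5)–Q(6,6)=  → 0/3 unlike.
Total adjacent occupied pairs: 76; unlike-type pairs: 18.
18/76 reduces to 9/38.

9/38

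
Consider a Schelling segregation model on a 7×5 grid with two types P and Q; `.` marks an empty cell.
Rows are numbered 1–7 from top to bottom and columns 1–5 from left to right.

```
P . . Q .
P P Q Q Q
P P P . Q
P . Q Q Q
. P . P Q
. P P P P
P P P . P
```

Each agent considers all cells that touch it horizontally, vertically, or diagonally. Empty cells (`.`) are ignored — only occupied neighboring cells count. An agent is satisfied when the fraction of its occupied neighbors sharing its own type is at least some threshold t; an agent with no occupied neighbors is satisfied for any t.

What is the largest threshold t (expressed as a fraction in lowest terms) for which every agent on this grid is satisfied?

1/5

Row 1: (1,1)P 2/2 · (1,4)Q 3/3
Row 2: (2,1)P 4/4 · (2,2)P 5/6 · (2,3)Q 2/5 · (2,4)Q 4/5 · (2,5)Q 3/3
Row 3: (3,1)P 4/4 · (3,2)P 5/7 · (3,3)P 2/6 · (3,5)Q 4/4
Row 4: (4,1)P 3/3 · (4,3)Q 1/5 · (4,4)Q 4/6 · (4,5)Q 3/4
Row 5: (5,2)P 3/4 · (5,4)P 3/7 · (5,5)Q 2/5
Row 6: (6,2)P 5/5 · (6,3)P 6/6 · (6,4)P 5/6 · (6,5)P 3/4
Row 7: (7,1)P 2/2 · (7,2)P 4/4 · (7,3)P 4/4 · (7,5)P 2/2
The smallest same-type fraction is 1/5 at (4,3), which reduces to 1/5. Any threshold above that leaves this agent unsatisfied.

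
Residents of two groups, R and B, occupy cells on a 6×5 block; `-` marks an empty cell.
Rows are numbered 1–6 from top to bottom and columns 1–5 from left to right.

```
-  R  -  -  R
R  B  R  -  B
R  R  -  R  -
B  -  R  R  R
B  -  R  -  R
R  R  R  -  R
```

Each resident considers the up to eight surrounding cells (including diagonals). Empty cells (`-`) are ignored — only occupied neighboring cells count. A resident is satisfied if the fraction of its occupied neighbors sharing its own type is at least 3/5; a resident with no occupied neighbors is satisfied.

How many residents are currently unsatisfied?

7

(1,2)R 2/3 satisfied
(1,5)R 0/1 not
(2,1)R 3/4 satisfied
(2,2)B 0/5 not
(2,3)R 3/4 satisfied
(2,5)B 0/2 not
(3,1)R 2/4 not
(3,2)R 4/6 satisfied
(3,4)R 4/5 satisfied
(4,1)B 1/3 not
(4,3)R 4/4 satisfied
(4,4)R 5/5 satisfied
(4,5)R 3/3 satisfied
(5,1)B 1/3 not
(5,3)R 4/4 satisfied
(5,5)R 3/3 satisfied
(6,1)R 1/2 not
(6,2)R 3/4 satisfied
(6,3)R 2/2 satisfied
(6,5)R 1/1 satisfied
Unsatisfied: (1,5), (2,2), (2,5), (3,1), (4,1), (5,1), (6,1) — 7 in total.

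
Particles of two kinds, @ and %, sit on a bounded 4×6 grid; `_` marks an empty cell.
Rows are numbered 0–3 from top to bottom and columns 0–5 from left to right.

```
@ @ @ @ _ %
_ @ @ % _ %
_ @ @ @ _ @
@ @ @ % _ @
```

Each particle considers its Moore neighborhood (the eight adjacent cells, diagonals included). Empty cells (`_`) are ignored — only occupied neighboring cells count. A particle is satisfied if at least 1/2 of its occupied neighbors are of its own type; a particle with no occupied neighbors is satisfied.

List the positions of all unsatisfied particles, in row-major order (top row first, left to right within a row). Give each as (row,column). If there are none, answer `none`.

(0,0)@ 2/2 ok
(0,1)@ 4/4 ok
(0,2)@ 4/5 ok
(0,3)@ 2/3 ok
(0,5)% 1/1 ok
(1,1)@ 6/6 ok
(1,2)@ 7/8 ok
(1,3)% 0/5 unhappy
(1,5)% 1/2 ok
(2,1)@ 6/6 ok
(2,2)@ 6/8 ok
(2,3)@ 3/5 ok
(2,5)@ 1/2 ok
(3,0)@ 2/2 ok
(3,1)@ 4/4 ok
(3,2)@ 4/5 ok
(3,3)% 0/3 unhappy
(3,5)@ 1/1 ok

(1,3), (3,3)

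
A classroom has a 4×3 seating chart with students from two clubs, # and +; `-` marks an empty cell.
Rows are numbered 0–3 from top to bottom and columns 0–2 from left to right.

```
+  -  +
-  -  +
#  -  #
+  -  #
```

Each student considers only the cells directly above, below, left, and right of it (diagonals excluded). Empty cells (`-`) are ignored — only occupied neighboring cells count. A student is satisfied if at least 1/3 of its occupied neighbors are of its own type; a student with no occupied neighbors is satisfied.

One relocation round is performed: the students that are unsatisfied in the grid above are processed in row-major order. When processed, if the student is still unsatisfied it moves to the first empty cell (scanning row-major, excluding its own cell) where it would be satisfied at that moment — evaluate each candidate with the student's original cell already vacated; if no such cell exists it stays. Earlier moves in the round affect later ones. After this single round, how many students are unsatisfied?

Initially unsatisfied (in order): (2,0), (3,0).
  (2,0) → (2,1).
  (3,0): now satisfied by earlier moves; stays.
Resulting grid:
+ - +
- - +
- # #
+ - #
All satisfied now.

0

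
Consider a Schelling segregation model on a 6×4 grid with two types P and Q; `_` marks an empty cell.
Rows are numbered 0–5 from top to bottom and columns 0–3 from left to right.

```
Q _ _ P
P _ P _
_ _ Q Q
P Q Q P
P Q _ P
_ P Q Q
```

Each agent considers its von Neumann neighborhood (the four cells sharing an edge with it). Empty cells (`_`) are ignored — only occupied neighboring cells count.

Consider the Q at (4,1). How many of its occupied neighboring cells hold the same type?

Occupied neighbors of (4,1): (3,1)=Q, (5,1)=P, (4,0)=P.
Same type (Q): 1 of 3.

1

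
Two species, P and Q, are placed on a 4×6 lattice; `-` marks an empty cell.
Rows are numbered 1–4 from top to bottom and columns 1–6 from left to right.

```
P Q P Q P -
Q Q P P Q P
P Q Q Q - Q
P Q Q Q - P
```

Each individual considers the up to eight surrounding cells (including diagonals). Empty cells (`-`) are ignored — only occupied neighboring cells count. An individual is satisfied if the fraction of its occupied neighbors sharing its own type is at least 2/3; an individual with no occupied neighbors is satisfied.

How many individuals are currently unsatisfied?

Row 1: (1,1)P 0/3 ✗ · (1,2)Q 2/5 ✗ · (1,3)P 2/5 ✗ · (1,4)Q 1/5 ✗ · (1,5)P 2/4 ✗
Row 2: (2,1)Q 3/5 ✗ · (2,2)Q 4/8 ✗ · (2,3)P 2/8 ✗ · (2,4)P 3/7 ✗ · (2,5)Q 3/6 ✗ · (2,6)P 1/3 ✗
Row 3: (3,1)P 1/5 ✗ · (3,2)Q 5/8 ✗ · (3,3)Q 6/8 ✓ · (3,4)Q 4/6 ✓ · (3,6)Q 1/3 ✗
Row 4: (4,1)P 1/3 ✗ · (4,2)Q 3/5 ✗ · (4,3)Q 5/5 ✓ · (4,4)Q 3/3 ✓ · (4,6)P 0/1 ✗
Unsatisfied: (1,1), (1,2), (1,3), (1,4), (1,5), (2,1), (2,2), (2,3), (2,4), (2,5), (2,6), (3,1), (3,2), (3,6), (4,1), (4,2), (4,6) — 17 in total.

17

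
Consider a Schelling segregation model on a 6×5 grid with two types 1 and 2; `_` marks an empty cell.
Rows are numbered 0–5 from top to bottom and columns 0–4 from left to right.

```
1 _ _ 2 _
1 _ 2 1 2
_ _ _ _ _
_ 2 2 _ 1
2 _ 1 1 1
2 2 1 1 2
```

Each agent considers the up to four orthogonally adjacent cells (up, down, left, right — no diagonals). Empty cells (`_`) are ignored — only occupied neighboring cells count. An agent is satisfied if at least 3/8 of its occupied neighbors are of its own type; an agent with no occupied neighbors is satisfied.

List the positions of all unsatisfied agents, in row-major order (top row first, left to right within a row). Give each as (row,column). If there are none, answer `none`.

(0,3), (1,2), (1,3), (1,4), (5,4)

Row 0: (0,0)1 1/1 ✓ · (0,3)2 0/1 ✗
Row 1: (1,0)1 1/1 ✓ · (1,2)2 0/1 ✗ · (1,3)1 0/3 ✗ · (1,4)2 0/1 ✗
Row 3: (3,1)2 1/1 ✓ · (3,2)2 1/2 ✓ · (3,4)1 1/1 ✓
Row 4: (4,0)2 1/1 ✓ · (4,2)1 2/3 ✓ · (4,3)1 3/3 ✓ · (4,4)1 2/3 ✓
Row 5: (5,0)2 2/2 ✓ · (5,1)2 1/2 ✓ · (5,2)1 2/3 ✓ · (5,3)1 2/3 ✓ · (5,4)2 0/2 ✗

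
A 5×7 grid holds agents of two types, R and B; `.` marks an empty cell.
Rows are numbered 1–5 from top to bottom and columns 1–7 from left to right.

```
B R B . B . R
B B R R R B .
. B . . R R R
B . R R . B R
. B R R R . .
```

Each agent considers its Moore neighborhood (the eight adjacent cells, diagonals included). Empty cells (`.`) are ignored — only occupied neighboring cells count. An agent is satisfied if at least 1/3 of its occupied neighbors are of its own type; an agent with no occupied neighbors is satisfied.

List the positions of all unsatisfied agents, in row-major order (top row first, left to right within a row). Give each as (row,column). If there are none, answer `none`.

Row 1: (1,1)B 2/3 ✓ · (1,2)R 1/5 ✗ · (1,3)B 1/4 ✗ · (1,5)B 1/3 ✓ · (1,7)R 0/1 ✗
Row 2: (2,1)B 3/4 ✓ · (2,2)B 4/6 ✓ · (2,3)R 2/5 ✓ · (2,4)R 3/5 ✓ · (2,5)R 3/5 ✓ · (2,6)B 1/6 ✗
Row 3: (3,2)B 3/5 ✓ · (3,5)R 4/6 ✓ · (3,6)R 4/6 ✓ · (3,7)R 2/4 ✓
Row 4: (4,1)B 2/2 ✓ · (4,3)R 3/5 ✓ · (4,4)R 5/5 ✓ · (4,6)B 0/5 ✗ · (4,7)R 2/3 ✓
Row 5: (5,2)B 1/3 ✓ · (5,3)R 3/4 ✓ · (5,4)R 4/4 ✓ · (5,5)R 2/3 ✓

(1,2), (1,3), (1,7), (2,6), (4,6)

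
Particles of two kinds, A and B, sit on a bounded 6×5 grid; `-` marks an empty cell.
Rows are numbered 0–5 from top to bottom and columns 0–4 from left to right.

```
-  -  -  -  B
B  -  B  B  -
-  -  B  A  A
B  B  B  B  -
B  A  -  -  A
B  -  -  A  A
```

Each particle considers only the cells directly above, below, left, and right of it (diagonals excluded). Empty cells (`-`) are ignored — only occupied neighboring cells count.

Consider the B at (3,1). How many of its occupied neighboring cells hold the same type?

2

Occupied neighbors of (3,1): (4,1)=A, (3,0)=B, (3,2)=B.
Same type (B): 2 of 3.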